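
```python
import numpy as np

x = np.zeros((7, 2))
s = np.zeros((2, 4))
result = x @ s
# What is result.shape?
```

(7, 4)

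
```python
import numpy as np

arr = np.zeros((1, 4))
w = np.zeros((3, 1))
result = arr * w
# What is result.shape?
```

(3, 4)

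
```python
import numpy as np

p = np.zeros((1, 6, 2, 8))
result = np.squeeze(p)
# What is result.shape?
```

(6, 2, 8)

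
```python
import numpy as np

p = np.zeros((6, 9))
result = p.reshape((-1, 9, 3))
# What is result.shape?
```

(2, 9, 3)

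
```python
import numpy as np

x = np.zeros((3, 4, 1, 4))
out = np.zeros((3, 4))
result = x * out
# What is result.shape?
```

(3, 4, 3, 4)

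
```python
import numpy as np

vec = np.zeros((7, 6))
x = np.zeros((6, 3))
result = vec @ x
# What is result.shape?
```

(7, 3)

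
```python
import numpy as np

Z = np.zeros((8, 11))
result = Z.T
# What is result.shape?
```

(11, 8)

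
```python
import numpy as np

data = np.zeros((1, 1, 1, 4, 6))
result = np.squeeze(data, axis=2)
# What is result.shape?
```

(1, 1, 4, 6)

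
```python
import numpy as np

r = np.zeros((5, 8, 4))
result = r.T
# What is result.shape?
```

(4, 8, 5)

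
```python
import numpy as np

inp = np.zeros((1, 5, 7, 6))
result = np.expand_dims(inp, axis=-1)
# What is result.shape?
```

(1, 5, 7, 6, 1)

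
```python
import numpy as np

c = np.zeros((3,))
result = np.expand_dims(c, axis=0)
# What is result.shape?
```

(1, 3)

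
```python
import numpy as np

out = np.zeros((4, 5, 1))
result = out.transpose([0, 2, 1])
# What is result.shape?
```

(4, 1, 5)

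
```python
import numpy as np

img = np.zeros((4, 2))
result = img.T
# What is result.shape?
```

(2, 4)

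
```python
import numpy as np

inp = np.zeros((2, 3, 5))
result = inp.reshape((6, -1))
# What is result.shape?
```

(6, 5)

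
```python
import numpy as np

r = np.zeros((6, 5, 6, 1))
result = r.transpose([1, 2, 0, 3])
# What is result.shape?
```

(5, 6, 6, 1)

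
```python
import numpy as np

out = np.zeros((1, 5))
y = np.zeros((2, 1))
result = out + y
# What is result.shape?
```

(2, 5)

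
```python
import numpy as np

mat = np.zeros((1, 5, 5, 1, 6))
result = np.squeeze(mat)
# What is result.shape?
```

(5, 5, 6)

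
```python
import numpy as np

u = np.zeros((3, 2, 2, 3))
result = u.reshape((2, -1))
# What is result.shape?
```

(2, 18)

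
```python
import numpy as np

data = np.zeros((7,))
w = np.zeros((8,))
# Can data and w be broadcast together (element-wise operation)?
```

No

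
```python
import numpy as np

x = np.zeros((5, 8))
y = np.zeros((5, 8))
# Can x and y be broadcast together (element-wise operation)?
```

Yes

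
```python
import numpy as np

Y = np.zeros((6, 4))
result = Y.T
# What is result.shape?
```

(4, 6)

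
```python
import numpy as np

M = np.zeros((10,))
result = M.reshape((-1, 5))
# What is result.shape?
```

(2, 5)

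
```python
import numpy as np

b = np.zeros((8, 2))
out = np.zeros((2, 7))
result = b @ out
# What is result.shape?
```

(8, 7)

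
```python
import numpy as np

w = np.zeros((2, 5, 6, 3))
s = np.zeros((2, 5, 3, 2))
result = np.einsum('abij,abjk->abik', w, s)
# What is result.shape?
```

(2, 5, 6, 2)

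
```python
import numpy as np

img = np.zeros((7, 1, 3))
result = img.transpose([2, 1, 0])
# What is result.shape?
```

(3, 1, 7)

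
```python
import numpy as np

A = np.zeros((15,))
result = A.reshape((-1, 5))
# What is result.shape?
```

(3, 5)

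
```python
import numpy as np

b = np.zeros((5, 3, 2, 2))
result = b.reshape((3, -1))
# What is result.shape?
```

(3, 20)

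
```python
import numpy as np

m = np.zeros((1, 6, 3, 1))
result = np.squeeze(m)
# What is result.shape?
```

(6, 3)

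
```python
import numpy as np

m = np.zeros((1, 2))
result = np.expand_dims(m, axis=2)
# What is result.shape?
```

(1, 2, 1)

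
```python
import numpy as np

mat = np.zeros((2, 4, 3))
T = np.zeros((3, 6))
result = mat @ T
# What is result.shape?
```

(2, 4, 6)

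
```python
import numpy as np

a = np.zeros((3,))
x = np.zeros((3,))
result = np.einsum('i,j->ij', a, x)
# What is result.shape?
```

(3, 3)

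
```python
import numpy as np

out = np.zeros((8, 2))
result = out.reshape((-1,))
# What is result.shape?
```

(16,)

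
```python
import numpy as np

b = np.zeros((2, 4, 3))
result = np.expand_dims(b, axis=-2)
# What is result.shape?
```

(2, 4, 1, 3)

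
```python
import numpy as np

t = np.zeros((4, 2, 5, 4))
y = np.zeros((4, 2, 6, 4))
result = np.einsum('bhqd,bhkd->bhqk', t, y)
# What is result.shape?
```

(4, 2, 5, 6)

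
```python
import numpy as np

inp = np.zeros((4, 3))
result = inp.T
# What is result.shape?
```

(3, 4)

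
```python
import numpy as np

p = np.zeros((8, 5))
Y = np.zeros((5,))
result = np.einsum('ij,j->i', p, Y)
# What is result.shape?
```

(8,)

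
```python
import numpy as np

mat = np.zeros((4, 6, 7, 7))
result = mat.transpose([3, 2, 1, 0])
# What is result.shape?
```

(7, 7, 6, 4)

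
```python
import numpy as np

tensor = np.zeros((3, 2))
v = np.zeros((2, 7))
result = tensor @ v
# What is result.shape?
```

(3, 7)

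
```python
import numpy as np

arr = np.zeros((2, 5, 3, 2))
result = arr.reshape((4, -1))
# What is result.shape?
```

(4, 15)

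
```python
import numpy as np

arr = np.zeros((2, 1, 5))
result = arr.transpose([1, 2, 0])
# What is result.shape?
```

(1, 5, 2)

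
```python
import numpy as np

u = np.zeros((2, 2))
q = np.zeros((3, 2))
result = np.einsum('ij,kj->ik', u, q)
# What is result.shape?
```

(2, 3)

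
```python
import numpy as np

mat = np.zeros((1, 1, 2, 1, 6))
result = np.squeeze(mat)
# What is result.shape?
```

(2, 6)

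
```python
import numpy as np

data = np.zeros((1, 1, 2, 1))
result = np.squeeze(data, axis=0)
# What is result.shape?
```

(1, 2, 1)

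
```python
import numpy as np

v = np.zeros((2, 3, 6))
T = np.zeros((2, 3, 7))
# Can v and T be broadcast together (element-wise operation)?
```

No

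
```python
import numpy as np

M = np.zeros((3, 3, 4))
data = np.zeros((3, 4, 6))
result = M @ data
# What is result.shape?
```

(3, 3, 6)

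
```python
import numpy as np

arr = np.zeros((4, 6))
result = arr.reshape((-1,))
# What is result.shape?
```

(24,)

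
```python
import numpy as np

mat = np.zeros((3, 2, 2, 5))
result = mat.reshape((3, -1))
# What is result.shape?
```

(3, 20)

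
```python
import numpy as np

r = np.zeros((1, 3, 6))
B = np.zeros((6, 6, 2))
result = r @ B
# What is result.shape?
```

(6, 3, 2)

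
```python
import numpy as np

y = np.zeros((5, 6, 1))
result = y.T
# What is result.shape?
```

(1, 6, 5)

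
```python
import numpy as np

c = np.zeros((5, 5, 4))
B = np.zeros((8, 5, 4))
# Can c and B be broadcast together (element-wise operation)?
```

No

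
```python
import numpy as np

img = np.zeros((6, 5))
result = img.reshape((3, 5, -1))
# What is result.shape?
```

(3, 5, 2)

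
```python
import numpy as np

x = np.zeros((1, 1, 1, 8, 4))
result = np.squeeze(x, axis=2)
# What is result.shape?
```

(1, 1, 8, 4)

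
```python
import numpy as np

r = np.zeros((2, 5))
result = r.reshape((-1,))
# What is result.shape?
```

(10,)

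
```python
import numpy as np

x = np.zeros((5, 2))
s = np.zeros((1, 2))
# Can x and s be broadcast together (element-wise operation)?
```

Yes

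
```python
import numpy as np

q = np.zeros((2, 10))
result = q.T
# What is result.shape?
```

(10, 2)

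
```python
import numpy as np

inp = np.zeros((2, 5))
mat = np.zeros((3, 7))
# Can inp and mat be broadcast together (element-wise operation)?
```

No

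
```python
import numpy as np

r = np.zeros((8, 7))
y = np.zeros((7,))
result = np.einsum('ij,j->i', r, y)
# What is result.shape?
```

(8,)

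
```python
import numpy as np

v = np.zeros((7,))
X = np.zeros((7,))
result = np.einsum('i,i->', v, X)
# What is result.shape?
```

()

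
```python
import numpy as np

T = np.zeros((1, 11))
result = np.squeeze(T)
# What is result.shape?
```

(11,)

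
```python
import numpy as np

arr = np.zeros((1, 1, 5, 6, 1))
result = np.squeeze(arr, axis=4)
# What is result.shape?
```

(1, 1, 5, 6)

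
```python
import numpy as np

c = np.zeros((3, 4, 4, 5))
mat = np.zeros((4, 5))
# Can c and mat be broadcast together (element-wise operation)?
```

Yes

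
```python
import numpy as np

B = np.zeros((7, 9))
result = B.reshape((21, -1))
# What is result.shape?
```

(21, 3)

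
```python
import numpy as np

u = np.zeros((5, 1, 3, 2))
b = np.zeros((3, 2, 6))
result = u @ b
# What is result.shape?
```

(5, 3, 3, 6)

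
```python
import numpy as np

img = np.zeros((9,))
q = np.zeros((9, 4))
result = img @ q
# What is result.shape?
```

(4,)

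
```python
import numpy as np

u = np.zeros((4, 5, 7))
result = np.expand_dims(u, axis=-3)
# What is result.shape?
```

(4, 1, 5, 7)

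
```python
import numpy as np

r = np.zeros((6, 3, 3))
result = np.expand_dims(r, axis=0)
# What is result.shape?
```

(1, 6, 3, 3)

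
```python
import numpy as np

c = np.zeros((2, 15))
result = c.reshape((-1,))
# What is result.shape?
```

(30,)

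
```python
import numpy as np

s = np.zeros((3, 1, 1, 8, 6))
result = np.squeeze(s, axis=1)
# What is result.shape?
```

(3, 1, 8, 6)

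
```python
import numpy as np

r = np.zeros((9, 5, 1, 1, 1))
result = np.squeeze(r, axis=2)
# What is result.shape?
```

(9, 5, 1, 1)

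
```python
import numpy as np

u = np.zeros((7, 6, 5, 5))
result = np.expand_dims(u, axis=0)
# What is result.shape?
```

(1, 7, 6, 5, 5)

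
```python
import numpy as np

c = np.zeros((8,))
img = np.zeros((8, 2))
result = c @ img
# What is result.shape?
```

(2,)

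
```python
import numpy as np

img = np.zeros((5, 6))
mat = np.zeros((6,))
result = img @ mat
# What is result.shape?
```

(5,)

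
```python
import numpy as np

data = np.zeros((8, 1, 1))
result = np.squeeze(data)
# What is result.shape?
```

(8,)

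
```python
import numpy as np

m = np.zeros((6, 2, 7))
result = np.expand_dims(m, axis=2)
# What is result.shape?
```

(6, 2, 1, 7)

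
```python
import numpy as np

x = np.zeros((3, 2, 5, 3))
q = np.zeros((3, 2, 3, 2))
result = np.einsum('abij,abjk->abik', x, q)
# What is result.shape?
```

(3, 2, 5, 2)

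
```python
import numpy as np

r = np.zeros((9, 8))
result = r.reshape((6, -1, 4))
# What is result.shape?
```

(6, 3, 4)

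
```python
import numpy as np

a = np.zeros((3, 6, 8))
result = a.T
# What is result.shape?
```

(8, 6, 3)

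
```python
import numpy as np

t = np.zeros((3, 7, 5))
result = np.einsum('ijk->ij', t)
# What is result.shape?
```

(3, 7)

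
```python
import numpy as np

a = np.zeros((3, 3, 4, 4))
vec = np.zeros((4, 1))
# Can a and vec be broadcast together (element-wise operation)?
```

Yes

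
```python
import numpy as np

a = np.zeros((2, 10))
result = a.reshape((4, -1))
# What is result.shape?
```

(4, 5)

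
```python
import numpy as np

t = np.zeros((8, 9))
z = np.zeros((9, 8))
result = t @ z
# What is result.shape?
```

(8, 8)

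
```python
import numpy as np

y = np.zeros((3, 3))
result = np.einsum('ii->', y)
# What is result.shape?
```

()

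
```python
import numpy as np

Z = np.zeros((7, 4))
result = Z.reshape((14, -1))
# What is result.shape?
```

(14, 2)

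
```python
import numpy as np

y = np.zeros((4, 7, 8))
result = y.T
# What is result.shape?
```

(8, 7, 4)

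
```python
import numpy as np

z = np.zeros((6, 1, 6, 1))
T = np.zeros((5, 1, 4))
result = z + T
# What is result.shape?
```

(6, 5, 6, 4)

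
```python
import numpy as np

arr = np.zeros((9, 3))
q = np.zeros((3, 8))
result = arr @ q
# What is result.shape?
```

(9, 8)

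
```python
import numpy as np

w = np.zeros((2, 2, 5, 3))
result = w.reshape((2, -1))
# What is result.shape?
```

(2, 30)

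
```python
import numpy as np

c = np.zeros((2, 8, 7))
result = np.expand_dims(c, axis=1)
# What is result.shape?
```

(2, 1, 8, 7)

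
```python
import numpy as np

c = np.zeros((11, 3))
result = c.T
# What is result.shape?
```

(3, 11)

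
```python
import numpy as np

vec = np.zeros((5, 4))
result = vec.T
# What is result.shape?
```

(4, 5)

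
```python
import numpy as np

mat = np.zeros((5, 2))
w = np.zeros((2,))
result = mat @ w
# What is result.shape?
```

(5,)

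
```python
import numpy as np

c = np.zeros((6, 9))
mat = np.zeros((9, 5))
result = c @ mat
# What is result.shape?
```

(6, 5)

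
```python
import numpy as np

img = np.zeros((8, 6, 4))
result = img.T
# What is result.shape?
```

(4, 6, 8)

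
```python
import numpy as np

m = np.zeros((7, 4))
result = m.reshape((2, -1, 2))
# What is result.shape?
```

(2, 7, 2)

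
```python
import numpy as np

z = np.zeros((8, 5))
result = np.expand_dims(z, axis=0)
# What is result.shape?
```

(1, 8, 5)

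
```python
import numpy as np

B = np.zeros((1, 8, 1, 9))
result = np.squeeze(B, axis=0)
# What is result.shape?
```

(8, 1, 9)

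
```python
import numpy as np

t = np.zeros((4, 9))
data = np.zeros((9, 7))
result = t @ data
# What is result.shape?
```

(4, 7)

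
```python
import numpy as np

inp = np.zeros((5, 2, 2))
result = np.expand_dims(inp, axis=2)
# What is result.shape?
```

(5, 2, 1, 2)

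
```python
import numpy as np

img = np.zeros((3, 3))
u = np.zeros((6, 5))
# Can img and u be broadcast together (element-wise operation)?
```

No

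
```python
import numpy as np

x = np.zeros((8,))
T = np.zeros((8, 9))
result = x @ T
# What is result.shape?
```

(9,)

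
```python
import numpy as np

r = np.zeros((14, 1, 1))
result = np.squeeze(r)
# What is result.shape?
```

(14,)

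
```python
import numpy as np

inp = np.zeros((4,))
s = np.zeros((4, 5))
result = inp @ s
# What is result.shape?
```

(5,)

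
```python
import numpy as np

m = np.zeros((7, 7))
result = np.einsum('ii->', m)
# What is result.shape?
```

()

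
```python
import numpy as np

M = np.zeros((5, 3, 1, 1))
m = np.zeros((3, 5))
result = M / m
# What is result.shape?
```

(5, 3, 3, 5)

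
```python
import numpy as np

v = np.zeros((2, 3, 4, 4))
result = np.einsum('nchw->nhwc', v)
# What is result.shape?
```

(2, 4, 4, 3)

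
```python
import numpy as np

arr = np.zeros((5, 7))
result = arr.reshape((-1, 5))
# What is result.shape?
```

(7, 5)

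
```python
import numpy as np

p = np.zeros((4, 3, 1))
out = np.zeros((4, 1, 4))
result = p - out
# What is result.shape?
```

(4, 3, 4)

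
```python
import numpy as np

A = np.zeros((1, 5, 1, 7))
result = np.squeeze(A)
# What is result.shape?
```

(5, 7)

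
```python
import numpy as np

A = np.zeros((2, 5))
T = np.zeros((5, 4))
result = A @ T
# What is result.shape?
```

(2, 4)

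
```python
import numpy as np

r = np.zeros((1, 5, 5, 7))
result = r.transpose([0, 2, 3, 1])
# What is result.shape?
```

(1, 5, 7, 5)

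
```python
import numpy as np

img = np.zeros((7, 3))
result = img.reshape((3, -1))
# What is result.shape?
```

(3, 7)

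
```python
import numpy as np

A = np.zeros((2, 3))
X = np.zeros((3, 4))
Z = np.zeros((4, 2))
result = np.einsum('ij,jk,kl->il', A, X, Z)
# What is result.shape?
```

(2, 2)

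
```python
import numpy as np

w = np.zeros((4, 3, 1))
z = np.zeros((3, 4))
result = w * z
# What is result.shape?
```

(4, 3, 4)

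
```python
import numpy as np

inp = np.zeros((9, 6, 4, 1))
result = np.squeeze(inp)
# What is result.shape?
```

(9, 6, 4)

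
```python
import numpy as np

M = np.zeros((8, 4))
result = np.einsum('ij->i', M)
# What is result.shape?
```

(8,)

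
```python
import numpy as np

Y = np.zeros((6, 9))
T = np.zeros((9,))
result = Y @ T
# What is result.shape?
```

(6,)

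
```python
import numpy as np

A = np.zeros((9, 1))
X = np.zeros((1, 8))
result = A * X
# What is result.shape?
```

(9, 8)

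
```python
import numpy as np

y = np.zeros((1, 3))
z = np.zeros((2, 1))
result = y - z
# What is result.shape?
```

(2, 3)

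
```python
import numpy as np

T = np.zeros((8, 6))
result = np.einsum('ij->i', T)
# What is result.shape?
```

(8,)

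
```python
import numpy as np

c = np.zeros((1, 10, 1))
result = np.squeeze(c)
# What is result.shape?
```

(10,)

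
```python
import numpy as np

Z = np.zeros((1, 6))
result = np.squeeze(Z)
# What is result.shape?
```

(6,)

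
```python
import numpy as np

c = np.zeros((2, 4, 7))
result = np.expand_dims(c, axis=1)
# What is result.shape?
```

(2, 1, 4, 7)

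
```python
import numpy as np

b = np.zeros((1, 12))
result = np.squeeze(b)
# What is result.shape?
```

(12,)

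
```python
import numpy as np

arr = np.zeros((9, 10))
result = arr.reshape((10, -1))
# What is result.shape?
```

(10, 9)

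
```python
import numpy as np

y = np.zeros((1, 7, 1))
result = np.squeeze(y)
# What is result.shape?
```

(7,)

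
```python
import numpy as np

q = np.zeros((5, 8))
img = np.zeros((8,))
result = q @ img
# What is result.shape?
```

(5,)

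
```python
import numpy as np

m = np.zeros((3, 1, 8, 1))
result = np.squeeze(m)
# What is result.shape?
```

(3, 8)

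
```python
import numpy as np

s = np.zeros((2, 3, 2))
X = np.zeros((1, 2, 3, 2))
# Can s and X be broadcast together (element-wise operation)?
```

Yes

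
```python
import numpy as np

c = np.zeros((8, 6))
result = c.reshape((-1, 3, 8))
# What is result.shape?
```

(2, 3, 8)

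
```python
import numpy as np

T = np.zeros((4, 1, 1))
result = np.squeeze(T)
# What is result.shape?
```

(4,)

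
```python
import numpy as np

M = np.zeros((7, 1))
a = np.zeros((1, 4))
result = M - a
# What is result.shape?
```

(7, 4)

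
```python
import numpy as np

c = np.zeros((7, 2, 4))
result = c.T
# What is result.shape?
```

(4, 2, 7)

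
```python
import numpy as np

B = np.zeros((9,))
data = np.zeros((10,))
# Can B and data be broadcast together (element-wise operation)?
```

No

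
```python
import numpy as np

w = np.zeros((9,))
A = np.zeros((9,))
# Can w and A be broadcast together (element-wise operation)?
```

Yes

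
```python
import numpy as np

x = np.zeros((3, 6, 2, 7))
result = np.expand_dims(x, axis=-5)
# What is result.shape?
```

(1, 3, 6, 2, 7)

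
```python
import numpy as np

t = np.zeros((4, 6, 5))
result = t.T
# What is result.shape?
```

(5, 6, 4)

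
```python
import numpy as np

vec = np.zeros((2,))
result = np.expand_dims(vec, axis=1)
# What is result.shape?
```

(2, 1)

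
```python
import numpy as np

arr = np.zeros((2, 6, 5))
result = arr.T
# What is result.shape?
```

(5, 6, 2)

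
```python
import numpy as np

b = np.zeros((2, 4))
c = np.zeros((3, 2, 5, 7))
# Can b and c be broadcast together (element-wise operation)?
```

No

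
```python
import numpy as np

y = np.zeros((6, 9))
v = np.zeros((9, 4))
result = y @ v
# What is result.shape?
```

(6, 4)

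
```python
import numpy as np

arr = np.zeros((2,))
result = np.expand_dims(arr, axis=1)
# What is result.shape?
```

(2, 1)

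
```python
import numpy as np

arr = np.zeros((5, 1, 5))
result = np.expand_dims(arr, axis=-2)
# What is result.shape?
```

(5, 1, 1, 5)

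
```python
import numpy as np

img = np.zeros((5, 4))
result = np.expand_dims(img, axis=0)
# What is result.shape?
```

(1, 5, 4)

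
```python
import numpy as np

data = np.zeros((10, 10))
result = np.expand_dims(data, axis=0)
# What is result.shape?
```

(1, 10, 10)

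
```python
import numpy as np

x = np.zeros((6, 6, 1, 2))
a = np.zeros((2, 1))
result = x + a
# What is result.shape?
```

(6, 6, 2, 2)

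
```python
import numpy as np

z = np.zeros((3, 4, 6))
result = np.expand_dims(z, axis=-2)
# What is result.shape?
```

(3, 4, 1, 6)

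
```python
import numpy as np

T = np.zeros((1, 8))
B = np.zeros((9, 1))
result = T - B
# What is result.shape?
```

(9, 8)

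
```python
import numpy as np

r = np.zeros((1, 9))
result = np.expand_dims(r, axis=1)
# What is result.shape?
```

(1, 1, 9)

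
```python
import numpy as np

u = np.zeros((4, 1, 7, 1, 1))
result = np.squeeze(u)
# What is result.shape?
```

(4, 7)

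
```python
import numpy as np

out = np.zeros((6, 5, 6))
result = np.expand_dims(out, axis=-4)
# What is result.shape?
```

(1, 6, 5, 6)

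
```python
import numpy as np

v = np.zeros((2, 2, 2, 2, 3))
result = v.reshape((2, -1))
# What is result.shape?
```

(2, 24)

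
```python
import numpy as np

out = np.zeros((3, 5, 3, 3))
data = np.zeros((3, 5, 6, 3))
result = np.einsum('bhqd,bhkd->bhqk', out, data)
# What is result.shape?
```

(3, 5, 3, 6)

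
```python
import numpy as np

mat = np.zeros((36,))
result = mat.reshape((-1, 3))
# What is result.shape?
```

(12, 3)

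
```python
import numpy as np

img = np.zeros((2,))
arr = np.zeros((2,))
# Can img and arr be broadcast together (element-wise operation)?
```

Yes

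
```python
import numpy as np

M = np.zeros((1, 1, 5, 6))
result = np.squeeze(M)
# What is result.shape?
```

(5, 6)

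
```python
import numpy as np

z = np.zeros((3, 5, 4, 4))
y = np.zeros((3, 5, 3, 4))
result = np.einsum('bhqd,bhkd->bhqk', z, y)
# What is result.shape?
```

(3, 5, 4, 3)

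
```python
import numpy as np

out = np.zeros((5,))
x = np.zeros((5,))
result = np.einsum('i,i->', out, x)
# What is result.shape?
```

()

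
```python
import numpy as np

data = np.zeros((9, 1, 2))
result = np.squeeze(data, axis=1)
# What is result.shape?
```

(9, 2)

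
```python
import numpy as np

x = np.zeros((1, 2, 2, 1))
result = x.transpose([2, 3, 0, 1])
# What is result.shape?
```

(2, 1, 1, 2)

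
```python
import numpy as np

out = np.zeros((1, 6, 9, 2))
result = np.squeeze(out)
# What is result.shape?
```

(6, 9, 2)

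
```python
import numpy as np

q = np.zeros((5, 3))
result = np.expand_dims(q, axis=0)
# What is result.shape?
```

(1, 5, 3)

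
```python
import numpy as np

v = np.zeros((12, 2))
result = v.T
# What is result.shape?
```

(2, 12)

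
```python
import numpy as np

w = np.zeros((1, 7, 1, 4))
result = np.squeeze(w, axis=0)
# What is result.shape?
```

(7, 1, 4)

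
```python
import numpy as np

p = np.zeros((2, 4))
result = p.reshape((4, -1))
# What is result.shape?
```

(4, 2)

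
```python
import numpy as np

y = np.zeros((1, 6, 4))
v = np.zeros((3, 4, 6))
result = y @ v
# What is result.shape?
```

(3, 6, 6)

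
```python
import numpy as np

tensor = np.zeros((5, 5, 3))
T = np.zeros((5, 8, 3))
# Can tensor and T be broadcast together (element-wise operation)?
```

No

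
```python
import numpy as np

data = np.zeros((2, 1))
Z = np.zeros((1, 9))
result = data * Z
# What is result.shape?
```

(2, 9)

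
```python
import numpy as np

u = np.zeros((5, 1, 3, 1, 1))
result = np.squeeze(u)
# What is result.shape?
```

(5, 3)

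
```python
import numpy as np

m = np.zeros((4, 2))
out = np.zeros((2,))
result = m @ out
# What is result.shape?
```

(4,)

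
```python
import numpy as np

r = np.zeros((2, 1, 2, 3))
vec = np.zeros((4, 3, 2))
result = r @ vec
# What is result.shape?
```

(2, 4, 2, 2)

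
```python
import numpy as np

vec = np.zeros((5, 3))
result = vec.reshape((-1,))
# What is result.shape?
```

(15,)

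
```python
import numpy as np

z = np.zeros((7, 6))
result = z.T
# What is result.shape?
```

(6, 7)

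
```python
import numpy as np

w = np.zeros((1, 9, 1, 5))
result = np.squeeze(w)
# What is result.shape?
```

(9, 5)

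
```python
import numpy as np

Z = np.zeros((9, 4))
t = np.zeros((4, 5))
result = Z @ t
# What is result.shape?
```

(9, 5)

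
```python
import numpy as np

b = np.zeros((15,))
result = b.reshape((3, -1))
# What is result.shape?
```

(3, 5)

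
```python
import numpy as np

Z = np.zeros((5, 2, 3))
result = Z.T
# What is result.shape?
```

(3, 2, 5)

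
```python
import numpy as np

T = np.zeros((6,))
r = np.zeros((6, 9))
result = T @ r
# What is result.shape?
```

(9,)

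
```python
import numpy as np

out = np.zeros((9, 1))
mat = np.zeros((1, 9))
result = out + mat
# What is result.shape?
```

(9, 9)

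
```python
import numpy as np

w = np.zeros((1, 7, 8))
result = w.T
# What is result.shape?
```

(8, 7, 1)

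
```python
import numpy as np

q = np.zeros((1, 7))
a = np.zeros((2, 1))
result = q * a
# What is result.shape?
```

(2, 7)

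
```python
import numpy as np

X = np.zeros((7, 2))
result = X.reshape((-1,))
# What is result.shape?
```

(14,)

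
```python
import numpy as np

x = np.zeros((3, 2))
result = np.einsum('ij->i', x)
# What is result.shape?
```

(3,)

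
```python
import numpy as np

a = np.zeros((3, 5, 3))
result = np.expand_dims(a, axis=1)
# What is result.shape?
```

(3, 1, 5, 3)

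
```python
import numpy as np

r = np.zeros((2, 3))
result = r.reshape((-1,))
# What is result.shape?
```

(6,)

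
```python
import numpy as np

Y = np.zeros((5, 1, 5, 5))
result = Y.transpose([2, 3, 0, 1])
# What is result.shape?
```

(5, 5, 5, 1)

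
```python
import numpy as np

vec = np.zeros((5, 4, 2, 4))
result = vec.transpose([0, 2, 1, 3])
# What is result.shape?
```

(5, 2, 4, 4)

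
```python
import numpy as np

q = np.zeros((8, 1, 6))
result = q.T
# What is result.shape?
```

(6, 1, 8)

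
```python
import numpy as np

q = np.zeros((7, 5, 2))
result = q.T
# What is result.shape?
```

(2, 5, 7)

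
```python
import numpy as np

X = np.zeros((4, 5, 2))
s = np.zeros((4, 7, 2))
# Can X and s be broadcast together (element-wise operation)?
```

No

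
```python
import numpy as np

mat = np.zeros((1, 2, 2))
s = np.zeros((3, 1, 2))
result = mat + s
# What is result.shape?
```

(3, 2, 2)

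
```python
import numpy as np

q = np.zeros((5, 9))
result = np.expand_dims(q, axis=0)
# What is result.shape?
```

(1, 5, 9)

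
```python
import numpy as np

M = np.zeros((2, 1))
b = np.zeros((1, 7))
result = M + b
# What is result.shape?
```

(2, 7)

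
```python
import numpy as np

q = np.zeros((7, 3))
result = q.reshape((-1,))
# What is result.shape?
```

(21,)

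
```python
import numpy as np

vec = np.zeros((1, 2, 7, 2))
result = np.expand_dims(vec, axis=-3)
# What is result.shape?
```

(1, 2, 1, 7, 2)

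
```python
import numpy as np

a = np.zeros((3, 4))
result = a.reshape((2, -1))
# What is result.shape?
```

(2, 6)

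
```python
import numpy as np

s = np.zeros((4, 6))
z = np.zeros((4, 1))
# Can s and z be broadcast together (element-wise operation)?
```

Yes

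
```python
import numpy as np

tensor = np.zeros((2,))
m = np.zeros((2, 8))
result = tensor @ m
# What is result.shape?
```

(8,)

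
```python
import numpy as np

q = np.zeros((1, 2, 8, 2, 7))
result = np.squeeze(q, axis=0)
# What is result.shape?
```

(2, 8, 2, 7)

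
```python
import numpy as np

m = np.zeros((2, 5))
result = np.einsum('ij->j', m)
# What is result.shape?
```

(5,)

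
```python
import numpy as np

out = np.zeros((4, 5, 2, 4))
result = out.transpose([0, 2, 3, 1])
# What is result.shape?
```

(4, 2, 4, 5)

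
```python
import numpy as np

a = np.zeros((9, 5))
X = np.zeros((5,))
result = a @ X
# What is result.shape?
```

(9,)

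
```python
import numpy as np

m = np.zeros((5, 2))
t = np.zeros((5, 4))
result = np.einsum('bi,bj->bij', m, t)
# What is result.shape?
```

(5, 2, 4)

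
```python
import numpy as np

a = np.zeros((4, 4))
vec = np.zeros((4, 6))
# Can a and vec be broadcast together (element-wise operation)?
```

No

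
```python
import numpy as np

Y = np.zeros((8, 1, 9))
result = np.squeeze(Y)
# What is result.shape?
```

(8, 9)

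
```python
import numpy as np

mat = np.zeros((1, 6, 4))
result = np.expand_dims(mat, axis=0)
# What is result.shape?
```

(1, 1, 6, 4)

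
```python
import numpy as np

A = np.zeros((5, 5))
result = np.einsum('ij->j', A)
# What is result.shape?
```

(5,)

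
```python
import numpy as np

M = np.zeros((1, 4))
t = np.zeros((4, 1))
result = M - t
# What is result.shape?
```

(4, 4)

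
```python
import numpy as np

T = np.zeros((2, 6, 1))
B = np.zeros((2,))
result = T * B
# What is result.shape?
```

(2, 6, 2)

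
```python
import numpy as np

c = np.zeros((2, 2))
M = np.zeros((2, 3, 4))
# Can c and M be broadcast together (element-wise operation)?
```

No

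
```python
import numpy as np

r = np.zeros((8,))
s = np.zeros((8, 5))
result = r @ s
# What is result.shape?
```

(5,)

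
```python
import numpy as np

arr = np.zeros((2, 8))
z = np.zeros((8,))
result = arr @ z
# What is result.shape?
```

(2,)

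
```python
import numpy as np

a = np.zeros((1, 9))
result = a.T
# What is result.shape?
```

(9, 1)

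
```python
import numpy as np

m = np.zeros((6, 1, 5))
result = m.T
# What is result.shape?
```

(5, 1, 6)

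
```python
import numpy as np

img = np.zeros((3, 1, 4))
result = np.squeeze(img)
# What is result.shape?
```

(3, 4)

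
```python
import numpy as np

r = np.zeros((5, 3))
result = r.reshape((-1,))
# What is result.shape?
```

(15,)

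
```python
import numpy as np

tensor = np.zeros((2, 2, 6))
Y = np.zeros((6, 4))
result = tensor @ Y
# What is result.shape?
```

(2, 2, 4)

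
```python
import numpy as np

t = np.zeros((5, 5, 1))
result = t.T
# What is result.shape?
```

(1, 5, 5)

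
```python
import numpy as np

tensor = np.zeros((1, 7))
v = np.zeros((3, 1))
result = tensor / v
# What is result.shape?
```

(3, 7)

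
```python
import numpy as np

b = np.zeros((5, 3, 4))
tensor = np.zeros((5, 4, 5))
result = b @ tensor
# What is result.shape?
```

(5, 3, 5)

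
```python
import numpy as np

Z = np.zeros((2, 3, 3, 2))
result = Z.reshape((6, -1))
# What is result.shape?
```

(6, 6)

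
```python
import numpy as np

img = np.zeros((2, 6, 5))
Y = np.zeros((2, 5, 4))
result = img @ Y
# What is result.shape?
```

(2, 6, 4)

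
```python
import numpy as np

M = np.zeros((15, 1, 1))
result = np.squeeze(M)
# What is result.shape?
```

(15,)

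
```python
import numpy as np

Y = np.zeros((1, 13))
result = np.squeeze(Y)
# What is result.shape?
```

(13,)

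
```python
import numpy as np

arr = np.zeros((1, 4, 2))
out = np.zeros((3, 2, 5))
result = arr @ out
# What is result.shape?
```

(3, 4, 5)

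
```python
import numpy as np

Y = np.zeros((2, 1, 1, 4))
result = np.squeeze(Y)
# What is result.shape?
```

(2, 4)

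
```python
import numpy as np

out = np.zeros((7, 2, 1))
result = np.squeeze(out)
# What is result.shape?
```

(7, 2)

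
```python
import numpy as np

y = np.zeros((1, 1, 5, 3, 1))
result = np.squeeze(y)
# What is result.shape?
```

(5, 3)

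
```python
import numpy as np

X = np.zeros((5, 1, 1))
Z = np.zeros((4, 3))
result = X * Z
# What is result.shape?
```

(5, 4, 3)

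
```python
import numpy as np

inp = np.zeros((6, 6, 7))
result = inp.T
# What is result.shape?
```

(7, 6, 6)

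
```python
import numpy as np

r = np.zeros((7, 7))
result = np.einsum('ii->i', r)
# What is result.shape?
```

(7,)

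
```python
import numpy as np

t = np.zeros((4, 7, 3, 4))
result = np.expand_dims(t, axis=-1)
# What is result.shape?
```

(4, 7, 3, 4, 1)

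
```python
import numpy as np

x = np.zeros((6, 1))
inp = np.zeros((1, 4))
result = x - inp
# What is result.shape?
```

(6, 4)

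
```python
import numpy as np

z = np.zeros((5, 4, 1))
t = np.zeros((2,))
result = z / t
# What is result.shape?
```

(5, 4, 2)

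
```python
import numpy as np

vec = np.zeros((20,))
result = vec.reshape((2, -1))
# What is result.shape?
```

(2, 10)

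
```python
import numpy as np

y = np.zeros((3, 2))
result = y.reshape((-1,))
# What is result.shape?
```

(6,)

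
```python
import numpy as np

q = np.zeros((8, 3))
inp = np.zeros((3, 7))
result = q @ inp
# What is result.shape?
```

(8, 7)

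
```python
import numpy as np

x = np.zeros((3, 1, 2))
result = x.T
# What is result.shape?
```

(2, 1, 3)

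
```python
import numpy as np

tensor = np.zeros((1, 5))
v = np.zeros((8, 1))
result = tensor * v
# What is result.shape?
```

(8, 5)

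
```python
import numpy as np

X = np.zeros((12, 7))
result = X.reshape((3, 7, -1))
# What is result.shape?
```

(3, 7, 4)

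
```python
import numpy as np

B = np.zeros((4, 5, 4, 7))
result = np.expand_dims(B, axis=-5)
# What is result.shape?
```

(1, 4, 5, 4, 7)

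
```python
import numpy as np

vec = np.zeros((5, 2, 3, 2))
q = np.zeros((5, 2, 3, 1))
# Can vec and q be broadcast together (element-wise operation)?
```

Yes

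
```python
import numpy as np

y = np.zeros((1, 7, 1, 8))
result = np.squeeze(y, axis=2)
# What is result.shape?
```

(1, 7, 8)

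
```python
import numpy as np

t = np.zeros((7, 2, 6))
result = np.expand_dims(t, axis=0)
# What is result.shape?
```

(1, 7, 2, 6)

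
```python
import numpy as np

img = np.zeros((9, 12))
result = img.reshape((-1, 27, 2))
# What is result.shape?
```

(2, 27, 2)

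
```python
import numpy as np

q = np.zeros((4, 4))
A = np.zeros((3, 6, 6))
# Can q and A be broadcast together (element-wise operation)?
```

No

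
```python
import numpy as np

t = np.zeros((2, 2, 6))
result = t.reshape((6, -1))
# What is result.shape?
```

(6, 4)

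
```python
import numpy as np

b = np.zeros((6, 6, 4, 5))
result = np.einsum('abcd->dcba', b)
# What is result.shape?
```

(5, 4, 6, 6)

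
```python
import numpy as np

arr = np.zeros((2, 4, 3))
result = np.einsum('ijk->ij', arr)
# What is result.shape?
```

(2, 4)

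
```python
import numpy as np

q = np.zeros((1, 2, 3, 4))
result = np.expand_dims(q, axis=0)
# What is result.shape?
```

(1, 1, 2, 3, 4)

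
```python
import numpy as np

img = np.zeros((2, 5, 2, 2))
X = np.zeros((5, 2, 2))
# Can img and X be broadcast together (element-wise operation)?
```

Yes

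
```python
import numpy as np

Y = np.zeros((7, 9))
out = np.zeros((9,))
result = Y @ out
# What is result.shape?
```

(7,)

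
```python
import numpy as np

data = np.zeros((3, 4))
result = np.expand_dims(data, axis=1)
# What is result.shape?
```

(3, 1, 4)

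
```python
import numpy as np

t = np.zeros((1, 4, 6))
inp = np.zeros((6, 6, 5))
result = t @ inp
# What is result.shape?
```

(6, 4, 5)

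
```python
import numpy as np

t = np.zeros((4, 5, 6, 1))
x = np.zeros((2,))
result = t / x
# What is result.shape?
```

(4, 5, 6, 2)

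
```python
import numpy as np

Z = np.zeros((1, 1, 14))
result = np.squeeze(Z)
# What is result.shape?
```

(14,)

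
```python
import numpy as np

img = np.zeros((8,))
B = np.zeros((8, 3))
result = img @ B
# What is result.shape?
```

(3,)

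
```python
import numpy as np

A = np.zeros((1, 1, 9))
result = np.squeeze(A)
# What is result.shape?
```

(9,)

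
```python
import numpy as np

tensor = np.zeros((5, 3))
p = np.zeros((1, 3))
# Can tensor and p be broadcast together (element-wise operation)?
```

Yes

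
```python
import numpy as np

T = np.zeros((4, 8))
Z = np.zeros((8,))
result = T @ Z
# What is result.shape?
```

(4,)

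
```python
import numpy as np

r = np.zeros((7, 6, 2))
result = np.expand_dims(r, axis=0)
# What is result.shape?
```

(1, 7, 6, 2)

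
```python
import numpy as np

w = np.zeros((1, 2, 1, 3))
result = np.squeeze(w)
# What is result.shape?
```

(2, 3)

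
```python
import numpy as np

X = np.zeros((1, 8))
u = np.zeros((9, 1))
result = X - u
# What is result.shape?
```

(9, 8)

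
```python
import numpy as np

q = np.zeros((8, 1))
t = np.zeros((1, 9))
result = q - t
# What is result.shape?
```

(8, 9)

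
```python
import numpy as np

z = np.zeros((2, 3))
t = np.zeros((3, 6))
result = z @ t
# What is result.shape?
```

(2, 6)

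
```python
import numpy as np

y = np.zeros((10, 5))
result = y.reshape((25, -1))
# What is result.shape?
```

(25, 2)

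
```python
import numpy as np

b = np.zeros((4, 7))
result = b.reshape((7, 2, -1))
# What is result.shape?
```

(7, 2, 2)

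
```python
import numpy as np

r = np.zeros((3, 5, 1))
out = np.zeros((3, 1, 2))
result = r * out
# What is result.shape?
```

(3, 5, 2)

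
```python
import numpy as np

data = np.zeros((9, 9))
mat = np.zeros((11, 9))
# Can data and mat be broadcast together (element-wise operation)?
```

No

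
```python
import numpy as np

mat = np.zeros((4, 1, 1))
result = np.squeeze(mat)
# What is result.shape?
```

(4,)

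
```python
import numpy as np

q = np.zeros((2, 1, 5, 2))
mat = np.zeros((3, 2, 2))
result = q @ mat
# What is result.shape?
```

(2, 3, 5, 2)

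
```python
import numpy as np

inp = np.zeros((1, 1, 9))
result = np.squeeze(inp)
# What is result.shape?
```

(9,)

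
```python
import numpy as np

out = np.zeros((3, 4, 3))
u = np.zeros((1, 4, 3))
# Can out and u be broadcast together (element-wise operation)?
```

Yes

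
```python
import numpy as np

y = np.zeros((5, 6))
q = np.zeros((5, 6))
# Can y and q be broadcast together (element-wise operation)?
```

Yes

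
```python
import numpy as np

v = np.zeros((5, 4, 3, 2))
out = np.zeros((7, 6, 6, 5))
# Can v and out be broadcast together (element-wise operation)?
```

No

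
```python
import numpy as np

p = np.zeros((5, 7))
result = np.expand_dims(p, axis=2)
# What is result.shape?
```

(5, 7, 1)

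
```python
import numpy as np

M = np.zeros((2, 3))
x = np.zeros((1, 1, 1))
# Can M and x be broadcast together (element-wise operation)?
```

Yes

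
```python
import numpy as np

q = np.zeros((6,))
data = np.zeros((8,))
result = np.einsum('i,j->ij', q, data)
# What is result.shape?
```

(6, 8)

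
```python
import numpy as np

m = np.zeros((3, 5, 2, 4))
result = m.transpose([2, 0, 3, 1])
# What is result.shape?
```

(2, 3, 4, 5)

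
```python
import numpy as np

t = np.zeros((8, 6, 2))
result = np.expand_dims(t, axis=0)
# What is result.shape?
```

(1, 8, 6, 2)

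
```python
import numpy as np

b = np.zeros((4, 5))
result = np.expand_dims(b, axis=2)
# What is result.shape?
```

(4, 5, 1)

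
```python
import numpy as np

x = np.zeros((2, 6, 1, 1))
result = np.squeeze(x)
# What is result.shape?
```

(2, 6)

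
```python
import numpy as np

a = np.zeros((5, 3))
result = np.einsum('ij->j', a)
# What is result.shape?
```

(3,)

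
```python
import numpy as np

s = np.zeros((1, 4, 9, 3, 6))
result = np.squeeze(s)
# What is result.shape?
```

(4, 9, 3, 6)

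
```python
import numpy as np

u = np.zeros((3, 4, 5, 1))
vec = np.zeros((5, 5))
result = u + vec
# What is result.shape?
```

(3, 4, 5, 5)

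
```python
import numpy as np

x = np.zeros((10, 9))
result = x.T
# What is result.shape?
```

(9, 10)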